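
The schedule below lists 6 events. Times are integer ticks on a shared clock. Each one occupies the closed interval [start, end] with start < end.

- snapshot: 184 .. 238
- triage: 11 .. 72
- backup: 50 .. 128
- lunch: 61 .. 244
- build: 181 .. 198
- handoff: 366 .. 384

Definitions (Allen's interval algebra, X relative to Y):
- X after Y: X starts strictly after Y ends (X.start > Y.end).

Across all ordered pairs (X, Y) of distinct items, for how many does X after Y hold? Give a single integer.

Checking all 30 ordered pairs for relation 'after'; matching pairs in alphabetical order:
(build, backup): build after backup ✓
(build, triage): build after triage ✓
(handoff, backup): handoff after backup ✓
(handoff, build): handoff after build ✓
(handoff, lunch): handoff after lunch ✓
(handoff, snapshot): handoff after snapshot ✓
(handoff, triage): handoff after triage ✓
(snapshot, backup): snapshot after backup ✓
(snapshot, triage): snapshot after triage ✓
Count: 9.

9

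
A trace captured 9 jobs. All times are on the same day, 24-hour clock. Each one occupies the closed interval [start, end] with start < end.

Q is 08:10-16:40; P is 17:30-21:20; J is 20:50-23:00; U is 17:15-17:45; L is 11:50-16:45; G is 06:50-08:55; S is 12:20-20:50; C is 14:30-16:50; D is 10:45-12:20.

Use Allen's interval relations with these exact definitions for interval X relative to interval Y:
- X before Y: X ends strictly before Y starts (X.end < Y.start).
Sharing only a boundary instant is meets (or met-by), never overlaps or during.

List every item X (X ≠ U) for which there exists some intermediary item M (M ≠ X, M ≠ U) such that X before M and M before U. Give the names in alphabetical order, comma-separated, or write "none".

Target U = [17:15, 17:45].
Intermediaries M with M before U: C, D, G, L, Q.
Via C — items with X before C: D, G.
Via D — items with X before D: G.
Via G — items with X before G: none.
Via L — items with X before L: G.
Via Q — items with X before Q: none.
Union: D, G.

D, G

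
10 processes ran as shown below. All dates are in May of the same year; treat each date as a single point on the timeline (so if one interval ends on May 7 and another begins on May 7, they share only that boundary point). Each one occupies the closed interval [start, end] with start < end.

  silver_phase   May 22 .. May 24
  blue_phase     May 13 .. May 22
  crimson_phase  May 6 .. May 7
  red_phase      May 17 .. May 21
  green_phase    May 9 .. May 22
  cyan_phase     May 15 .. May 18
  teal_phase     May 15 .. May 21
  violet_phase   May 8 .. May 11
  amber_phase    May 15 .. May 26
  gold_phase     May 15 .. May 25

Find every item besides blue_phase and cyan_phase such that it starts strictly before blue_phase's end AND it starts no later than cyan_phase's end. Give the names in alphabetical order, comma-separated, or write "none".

amber_phase, crimson_phase, gold_phase, green_phase, red_phase, teal_phase, violet_phase

Conditions: its start is strictly before blue_phase's end (X.start < May 22) AND its start is no later than cyan_phase's end (X.start <= May 18).
amber_phase: start May 15 < May 22? ✓; start May 15 <= May 18? ✓ → yes.
crimson_phase: start May 6 < May 22? ✓; start May 6 <= May 18? ✓ → yes.
gold_phase: start May 15 < May 22? ✓; start May 15 <= May 18? ✓ → yes.
green_phase: start May 9 < May 22? ✓; start May 9 <= May 18? ✓ → yes.
red_phase: start May 17 < May 22? ✓; start May 17 <= May 18? ✓ → yes.
silver_phase: start May 22 < May 22? ✗; start May 22 <= May 18? ✗ → no.
teal_phase: start May 15 < May 22? ✓; start May 15 <= May 18? ✓ → yes.
violet_phase: start May 8 < May 22? ✓; start May 8 <= May 18? ✓ → yes.
Result: amber_phase, crimson_phase, gold_phase, green_phase, red_phase, teal_phase, violet_phase.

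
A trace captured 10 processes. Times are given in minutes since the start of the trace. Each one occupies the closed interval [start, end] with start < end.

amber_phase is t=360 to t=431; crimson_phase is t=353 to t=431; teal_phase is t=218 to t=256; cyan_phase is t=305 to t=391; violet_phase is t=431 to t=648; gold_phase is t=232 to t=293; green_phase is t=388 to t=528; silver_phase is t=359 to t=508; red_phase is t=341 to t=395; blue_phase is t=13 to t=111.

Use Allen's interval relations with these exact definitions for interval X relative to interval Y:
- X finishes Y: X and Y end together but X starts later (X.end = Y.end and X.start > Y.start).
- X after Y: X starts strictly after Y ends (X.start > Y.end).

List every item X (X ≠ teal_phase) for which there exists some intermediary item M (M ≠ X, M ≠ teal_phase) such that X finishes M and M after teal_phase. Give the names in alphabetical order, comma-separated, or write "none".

Target teal_phase = [t=218, t=256].
Intermediaries M with M after teal_phase: amber_phase, crimson_phase, cyan_phase, green_phase, red_phase, silver_phase, violet_phase.
Via amber_phase — items with X finishes amber_phase: none.
Via crimson_phase — items with X finishes crimson_phase: amber_phase.
Via cyan_phase — items with X finishes cyan_phase: none.
Via green_phase — items with X finishes green_phase: none.
Via red_phase — items with X finishes red_phase: none.
Via silver_phase — items with X finishes silver_phase: none.
Via violet_phase — items with X finishes violet_phase: none.
Union: amber_phase.

amber_phase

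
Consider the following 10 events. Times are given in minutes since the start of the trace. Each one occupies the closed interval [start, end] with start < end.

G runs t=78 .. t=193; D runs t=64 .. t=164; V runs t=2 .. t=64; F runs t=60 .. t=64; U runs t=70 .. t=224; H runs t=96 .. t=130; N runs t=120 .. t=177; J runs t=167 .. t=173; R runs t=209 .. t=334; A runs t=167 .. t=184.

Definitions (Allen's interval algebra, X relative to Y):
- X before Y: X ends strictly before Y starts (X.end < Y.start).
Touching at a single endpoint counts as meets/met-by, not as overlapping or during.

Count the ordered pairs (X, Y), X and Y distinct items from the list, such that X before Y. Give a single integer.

Checking all 90 ordered pairs for relation 'before'; matching pairs in alphabetical order:
(A, R): A before R ✓
(D, A): D before A ✓
(D, J): D before J ✓
(D, R): D before R ✓
(F, A): F before A ✓
(F, G): F before G ✓
(F, H): F before H ✓
(F, J): F before J ✓
(F, N): F before N ✓
(F, R): F before R ✓
(F, U): F before U ✓
(G, R): G before R ✓
(H, A): H before A ✓
(H, J): H before J ✓
(H, R): H before R ✓
(J, R): J before R ✓
(N, R): N before R ✓
(V, A): V before A ✓
(V, G): V before G ✓
(V, H): V before H ✓
(V, J): V before J ✓
(V, N): V before N ✓
(V, R): V before R ✓
(V, U): V before U ✓
Count: 24.

24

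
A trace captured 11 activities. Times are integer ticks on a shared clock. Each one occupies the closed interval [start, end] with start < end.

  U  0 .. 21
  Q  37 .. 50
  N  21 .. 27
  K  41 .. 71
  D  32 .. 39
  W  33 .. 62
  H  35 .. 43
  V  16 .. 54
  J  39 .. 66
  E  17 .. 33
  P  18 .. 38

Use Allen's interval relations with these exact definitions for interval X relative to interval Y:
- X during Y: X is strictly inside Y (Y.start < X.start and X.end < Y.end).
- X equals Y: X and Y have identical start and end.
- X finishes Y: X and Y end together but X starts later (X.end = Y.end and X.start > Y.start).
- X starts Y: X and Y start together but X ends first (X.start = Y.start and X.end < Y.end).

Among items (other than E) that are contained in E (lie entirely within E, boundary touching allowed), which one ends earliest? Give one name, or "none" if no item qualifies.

Target E = [17, 33].
D [32, 39] → overlapped-by → excluded.
H [35, 43] → after → excluded.
J [39, 66] → after → excluded.
K [41, 71] → after → excluded.
N [21, 27] → during → candidate.
P [18, 38] → overlapped-by → excluded.
Q [37, 50] → after → excluded.
U [0, 21] → overlaps → excluded.
V [16, 54] → contains → excluded.
W [33, 62] → met-by → excluded.
Among candidates, earliest end is 27 → N.

N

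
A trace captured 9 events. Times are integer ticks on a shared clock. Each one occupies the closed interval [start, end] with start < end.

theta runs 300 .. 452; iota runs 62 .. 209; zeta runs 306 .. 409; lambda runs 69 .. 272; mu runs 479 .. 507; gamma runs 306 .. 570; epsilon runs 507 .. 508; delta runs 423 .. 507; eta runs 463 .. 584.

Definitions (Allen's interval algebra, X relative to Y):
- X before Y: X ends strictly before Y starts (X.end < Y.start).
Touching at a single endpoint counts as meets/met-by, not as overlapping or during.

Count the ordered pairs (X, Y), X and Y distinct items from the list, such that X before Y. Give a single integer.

21

Checking all 72 ordered pairs for relation 'before'; matching pairs in alphabetical order:
(iota, delta): iota before delta ✓
(iota, epsilon): iota before epsilon ✓
(iota, eta): iota before eta ✓
(iota, gamma): iota before gamma ✓
(iota, mu): iota before mu ✓
(iota, theta): iota before theta ✓
(iota, zeta): iota before zeta ✓
(lambda, delta): lambda before delta ✓
(lambda, epsilon): lambda before epsilon ✓
(lambda, eta): lambda before eta ✓
(lambda, gamma): lambda before gamma ✓
(lambda, mu): lambda before mu ✓
(lambda, theta): lambda before theta ✓
(lambda, zeta): lambda before zeta ✓
(theta, epsilon): theta before epsilon ✓
(theta, eta): theta before eta ✓
(theta, mu): theta before mu ✓
(zeta, delta): zeta before delta ✓
(zeta, epsilon): zeta before epsilon ✓
(zeta, eta): zeta before eta ✓
(zeta, mu): zeta before mu ✓
Count: 21.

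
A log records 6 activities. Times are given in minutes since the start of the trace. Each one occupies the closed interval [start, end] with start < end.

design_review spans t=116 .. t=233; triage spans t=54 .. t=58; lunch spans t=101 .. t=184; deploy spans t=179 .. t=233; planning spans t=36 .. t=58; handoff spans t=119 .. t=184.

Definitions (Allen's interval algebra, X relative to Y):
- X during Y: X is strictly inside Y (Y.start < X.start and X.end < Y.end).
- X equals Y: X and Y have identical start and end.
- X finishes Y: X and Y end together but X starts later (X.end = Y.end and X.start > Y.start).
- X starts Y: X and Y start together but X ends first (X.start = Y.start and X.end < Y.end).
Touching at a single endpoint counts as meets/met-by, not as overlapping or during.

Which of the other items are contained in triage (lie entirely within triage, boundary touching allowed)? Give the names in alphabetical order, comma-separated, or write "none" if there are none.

Target triage = [t=54, t=58].
deploy [t=179, t=233] → after → no.
design_review [t=116, t=233] → after → no.
handoff [t=119, t=184] → after → no.
lunch [t=101, t=184] → after → no.
planning [t=36, t=58] → finished-by → no.
Result: none.

none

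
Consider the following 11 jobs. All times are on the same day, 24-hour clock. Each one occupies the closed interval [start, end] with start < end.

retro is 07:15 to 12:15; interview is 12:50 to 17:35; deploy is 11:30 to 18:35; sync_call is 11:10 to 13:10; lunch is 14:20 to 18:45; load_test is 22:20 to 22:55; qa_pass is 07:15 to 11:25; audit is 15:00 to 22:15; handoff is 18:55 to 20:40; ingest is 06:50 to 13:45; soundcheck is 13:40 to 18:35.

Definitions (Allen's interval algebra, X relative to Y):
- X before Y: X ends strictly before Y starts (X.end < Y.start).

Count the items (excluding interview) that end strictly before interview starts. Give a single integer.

2

Target interview = [12:50, 17:35].
audit [15:00, 22:15] → overlapped-by → no.
deploy [11:30, 18:35] → contains → no.
handoff [18:55, 20:40] → after → no.
ingest [06:50, 13:45] → overlaps → no.
load_test [22:20, 22:55] → after → no.
lunch [14:20, 18:45] → overlapped-by → no.
qa_pass [07:15, 11:25] → before → counts.
retro [07:15, 12:15] → before → counts.
soundcheck [13:40, 18:35] → overlapped-by → no.
sync_call [11:10, 13:10] → overlaps → no.
Total: 2.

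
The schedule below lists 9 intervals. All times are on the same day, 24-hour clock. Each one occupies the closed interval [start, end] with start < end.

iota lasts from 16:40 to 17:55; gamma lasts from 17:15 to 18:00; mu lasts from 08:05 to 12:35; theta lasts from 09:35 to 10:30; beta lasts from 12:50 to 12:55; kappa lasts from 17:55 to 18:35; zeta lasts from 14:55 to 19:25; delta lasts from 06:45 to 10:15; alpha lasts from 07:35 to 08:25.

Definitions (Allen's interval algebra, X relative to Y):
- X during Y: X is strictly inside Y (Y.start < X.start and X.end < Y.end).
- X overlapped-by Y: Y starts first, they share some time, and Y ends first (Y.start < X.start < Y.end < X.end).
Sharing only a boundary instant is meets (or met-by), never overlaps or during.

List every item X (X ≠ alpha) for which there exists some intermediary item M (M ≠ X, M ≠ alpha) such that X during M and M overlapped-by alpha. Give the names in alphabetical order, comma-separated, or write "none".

Target alpha = [07:35, 08:25].
Intermediaries M with M overlapped-by alpha: mu.
Via mu — items with X during mu: theta.
Union: theta.

theta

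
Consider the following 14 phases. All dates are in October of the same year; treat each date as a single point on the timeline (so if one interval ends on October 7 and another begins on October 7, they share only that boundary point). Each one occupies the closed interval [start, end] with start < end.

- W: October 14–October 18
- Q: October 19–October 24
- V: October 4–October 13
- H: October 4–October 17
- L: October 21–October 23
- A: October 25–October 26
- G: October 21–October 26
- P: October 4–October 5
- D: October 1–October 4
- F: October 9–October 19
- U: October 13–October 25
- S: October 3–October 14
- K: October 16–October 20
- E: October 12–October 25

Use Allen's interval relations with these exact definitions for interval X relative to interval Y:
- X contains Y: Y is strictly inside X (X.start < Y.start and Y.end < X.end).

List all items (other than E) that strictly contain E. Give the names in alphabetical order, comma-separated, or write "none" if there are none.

Target E = [October 12, October 25].
A [October 25, October 26] → met-by → no.
D [October 1, October 4] → before → no.
F [October 9, October 19] → overlaps → no.
G [October 21, October 26] → overlapped-by → no.
H [October 4, October 17] → overlaps → no.
K [October 16, October 20] → during → no.
L [October 21, October 23] → during → no.
P [October 4, October 5] → before → no.
Q [October 19, October 24] → during → no.
S [October 3, October 14] → overlaps → no.
U [October 13, October 25] → finishes → no.
V [October 4, October 13] → overlaps → no.
W [October 14, October 18] → during → no.
Result: none.

none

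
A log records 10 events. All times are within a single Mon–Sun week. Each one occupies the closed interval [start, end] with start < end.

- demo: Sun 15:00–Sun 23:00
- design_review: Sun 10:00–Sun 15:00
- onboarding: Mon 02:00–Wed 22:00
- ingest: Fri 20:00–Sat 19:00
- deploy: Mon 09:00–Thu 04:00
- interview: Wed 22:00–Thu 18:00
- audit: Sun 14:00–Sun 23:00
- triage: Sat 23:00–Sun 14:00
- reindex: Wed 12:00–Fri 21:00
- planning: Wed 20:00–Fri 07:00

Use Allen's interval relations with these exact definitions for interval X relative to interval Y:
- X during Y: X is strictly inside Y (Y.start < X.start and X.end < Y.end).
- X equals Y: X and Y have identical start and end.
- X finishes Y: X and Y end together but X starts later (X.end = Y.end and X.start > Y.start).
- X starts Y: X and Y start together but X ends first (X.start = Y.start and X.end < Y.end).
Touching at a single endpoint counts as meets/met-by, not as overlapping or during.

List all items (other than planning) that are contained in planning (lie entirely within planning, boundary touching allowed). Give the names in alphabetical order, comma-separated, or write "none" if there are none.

Target planning = [Wed 20:00, Fri 07:00].
audit [Sun 14:00, Sun 23:00] → after → no.
demo [Sun 15:00, Sun 23:00] → after → no.
deploy [Mon 09:00, Thu 04:00] → overlaps → no.
design_review [Sun 10:00, Sun 15:00] → after → no.
ingest [Fri 20:00, Sat 19:00] → after → no.
interview [Wed 22:00, Thu 18:00] → during → yes.
onboarding [Mon 02:00, Wed 22:00] → overlaps → no.
reindex [Wed 12:00, Fri 21:00] → contains → no.
triage [Sat 23:00, Sun 14:00] → after → no.
Result: interview.

interview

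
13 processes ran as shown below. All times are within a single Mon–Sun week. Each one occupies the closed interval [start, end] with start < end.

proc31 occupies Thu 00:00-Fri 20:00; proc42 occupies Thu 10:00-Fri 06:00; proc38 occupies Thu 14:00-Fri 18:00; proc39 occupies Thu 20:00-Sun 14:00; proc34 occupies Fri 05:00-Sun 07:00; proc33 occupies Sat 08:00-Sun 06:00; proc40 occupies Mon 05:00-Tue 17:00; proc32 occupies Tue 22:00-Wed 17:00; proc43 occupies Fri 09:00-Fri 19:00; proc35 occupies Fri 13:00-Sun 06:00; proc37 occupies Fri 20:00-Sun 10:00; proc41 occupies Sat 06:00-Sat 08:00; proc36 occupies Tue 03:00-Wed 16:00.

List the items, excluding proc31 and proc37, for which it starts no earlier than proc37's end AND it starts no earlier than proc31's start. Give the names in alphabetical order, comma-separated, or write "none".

none

Conditions: its start is no earlier than proc37's end (X.start >= Sun 10:00) AND its start is no earlier than proc31's start (X.start >= Thu 00:00).
proc32: start Tue 22:00 >= Sun 10:00? ✗; start Tue 22:00 >= Thu 00:00? ✗ → no.
proc33: start Sat 08:00 >= Sun 10:00? ✗; start Sat 08:00 >= Thu 00:00? ✓ → no.
proc34: start Fri 05:00 >= Sun 10:00? ✗; start Fri 05:00 >= Thu 00:00? ✓ → no.
proc35: start Fri 13:00 >= Sun 10:00? ✗; start Fri 13:00 >= Thu 00:00? ✓ → no.
proc36: start Tue 03:00 >= Sun 10:00? ✗; start Tue 03:00 >= Thu 00:00? ✗ → no.
proc38: start Thu 14:00 >= Sun 10:00? ✗; start Thu 14:00 >= Thu 00:00? ✓ → no.
proc39: start Thu 20:00 >= Sun 10:00? ✗; start Thu 20:00 >= Thu 00:00? ✓ → no.
proc40: start Mon 05:00 >= Sun 10:00? ✗; start Mon 05:00 >= Thu 00:00? ✗ → no.
proc41: start Sat 06:00 >= Sun 10:00? ✗; start Sat 06:00 >= Thu 00:00? ✓ → no.
proc42: start Thu 10:00 >= Sun 10:00? ✗; start Thu 10:00 >= Thu 00:00? ✓ → no.
proc43: start Fri 09:00 >= Sun 10:00? ✗; start Fri 09:00 >= Thu 00:00? ✓ → no.
Result: none.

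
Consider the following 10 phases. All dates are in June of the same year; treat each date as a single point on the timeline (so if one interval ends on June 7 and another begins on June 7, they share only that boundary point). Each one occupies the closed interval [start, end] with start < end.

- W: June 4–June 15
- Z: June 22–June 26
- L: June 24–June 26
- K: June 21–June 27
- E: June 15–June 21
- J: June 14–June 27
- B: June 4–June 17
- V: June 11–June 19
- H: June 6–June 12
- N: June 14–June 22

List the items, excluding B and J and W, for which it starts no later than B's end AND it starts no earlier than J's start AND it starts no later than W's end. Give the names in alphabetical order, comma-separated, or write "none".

E, N

Conditions: its start is no later than B's end (X.start <= June 17) AND its start is no earlier than J's start (X.start >= June 14) AND its start is no later than W's end (X.start <= June 15).
E: start June 15 <= June 17? ✓; start June 15 >= June 14? ✓; start June 15 <= June 15? ✓ → yes.
H: start June 6 <= June 17? ✓; start June 6 >= June 14? ✗; start June 6 <= June 15? ✓ → no.
K: start June 21 <= June 17? ✗; start June 21 >= June 14? ✓; start June 21 <= June 15? ✗ → no.
L: start June 24 <= June 17? ✗; start June 24 >= June 14? ✓; start June 24 <= June 15? ✗ → no.
N: start June 14 <= June 17? ✓; start June 14 >= June 14? ✓; start June 14 <= June 15? ✓ → yes.
V: start June 11 <= June 17? ✓; start June 11 >= June 14? ✗; start June 11 <= June 15? ✓ → no.
Z: start June 22 <= June 17? ✗; start June 22 >= June 14? ✓; start June 22 <= June 15? ✗ → no.
Result: E, N.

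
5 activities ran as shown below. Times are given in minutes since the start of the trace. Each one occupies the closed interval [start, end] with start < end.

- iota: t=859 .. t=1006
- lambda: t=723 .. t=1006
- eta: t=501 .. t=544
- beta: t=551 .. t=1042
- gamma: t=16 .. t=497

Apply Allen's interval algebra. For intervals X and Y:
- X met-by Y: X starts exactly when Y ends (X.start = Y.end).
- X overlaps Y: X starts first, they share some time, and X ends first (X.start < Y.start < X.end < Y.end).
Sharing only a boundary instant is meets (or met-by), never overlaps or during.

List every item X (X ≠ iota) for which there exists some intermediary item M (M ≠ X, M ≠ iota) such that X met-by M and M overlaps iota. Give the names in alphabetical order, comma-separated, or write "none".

Target iota = [t=859, t=1006].
Intermediaries M with M overlaps iota: none.
Union: none.

none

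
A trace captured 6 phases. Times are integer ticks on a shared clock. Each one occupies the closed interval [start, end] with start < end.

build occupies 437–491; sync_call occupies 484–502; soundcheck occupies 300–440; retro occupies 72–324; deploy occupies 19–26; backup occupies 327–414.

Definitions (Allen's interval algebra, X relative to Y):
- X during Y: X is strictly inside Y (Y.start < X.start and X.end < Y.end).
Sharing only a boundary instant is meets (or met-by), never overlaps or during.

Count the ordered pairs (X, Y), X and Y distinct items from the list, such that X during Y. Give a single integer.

1

Checking all 30 ordered pairs for relation 'during'; matching pairs in alphabetical order:
(backup, soundcheck): backup during soundcheck ✓
Count: 1.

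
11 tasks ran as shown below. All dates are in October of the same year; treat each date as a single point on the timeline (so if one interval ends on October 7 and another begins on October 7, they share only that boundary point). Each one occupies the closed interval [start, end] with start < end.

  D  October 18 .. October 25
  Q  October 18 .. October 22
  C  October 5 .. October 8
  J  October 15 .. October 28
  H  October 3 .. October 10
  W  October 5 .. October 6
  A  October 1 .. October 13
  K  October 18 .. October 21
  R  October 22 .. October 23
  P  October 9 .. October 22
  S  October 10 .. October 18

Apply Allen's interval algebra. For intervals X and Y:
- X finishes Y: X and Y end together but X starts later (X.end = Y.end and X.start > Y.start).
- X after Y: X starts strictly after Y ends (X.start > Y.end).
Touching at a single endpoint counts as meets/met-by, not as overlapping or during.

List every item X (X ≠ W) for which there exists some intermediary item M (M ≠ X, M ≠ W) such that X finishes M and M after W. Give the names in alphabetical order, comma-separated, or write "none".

Q

Target W = [October 5, October 6].
Intermediaries M with M after W: D, J, K, P, Q, R, S.
Via D — items with X finishes D: none.
Via J — items with X finishes J: none.
Via K — items with X finishes K: none.
Via P — items with X finishes P: Q.
Via Q — items with X finishes Q: none.
Via R — items with X finishes R: none.
Via S — items with X finishes S: none.
Union: Q.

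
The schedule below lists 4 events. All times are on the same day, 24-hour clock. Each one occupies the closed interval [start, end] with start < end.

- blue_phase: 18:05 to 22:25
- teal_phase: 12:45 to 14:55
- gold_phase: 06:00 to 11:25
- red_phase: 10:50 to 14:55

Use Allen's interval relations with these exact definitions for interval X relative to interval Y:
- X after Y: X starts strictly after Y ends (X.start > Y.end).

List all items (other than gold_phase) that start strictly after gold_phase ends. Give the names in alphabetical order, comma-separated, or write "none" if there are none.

Target gold_phase = [06:00, 11:25].
blue_phase [18:05, 22:25] → after → yes.
red_phase [10:50, 14:55] → overlapped-by → no.
teal_phase [12:45, 14:55] → after → yes.
Result: blue_phase, teal_phase.

blue_phase, teal_phase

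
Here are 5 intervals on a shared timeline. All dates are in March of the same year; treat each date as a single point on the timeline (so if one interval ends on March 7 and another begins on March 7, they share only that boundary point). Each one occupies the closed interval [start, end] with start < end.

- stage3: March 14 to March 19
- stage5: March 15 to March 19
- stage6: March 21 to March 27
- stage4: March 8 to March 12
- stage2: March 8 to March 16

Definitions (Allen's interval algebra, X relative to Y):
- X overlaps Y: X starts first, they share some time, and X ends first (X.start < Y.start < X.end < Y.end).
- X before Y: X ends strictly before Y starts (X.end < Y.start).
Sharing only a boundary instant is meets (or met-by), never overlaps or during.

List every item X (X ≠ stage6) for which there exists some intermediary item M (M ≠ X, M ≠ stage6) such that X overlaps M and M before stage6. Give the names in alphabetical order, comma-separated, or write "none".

Target stage6 = [March 21, March 27].
Intermediaries M with M before stage6: stage2, stage3, stage4, stage5.
Via stage2 — items with X overlaps stage2: none.
Via stage3 — items with X overlaps stage3: stage2.
Via stage4 — items with X overlaps stage4: none.
Via stage5 — items with X overlaps stage5: stage2.
Union: stage2.

stage2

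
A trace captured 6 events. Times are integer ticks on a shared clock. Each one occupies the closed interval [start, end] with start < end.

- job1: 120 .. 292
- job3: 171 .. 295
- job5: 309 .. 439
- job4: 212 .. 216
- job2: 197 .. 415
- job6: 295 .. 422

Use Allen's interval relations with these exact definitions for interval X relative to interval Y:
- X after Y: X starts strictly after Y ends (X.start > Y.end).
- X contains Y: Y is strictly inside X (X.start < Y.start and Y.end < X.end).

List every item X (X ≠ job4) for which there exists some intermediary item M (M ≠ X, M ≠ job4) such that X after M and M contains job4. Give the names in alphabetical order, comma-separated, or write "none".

Target job4 = [212, 216].
Intermediaries M with M contains job4: job1, job2, job3.
Via job1 — items with X after job1: job5, job6.
Via job2 — items with X after job2: none.
Via job3 — items with X after job3: job5.
Union: job5, job6.

job5, job6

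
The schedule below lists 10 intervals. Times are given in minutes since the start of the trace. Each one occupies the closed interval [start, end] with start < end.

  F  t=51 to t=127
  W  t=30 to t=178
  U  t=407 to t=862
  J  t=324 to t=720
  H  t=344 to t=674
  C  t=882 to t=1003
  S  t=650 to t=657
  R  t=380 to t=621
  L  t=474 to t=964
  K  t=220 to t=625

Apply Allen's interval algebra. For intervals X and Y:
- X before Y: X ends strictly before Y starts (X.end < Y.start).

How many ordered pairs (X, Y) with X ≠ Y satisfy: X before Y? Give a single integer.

24

Checking all 90 ordered pairs for relation 'before'; matching pairs in alphabetical order:
(F, C): F before C ✓
(F, H): F before H ✓
(F, J): F before J ✓
(F, K): F before K ✓
(F, L): F before L ✓
(F, R): F before R ✓
(F, S): F before S ✓
(F, U): F before U ✓
(H, C): H before C ✓
(J, C): J before C ✓
(K, C): K before C ✓
(K, S): K before S ✓
(R, C): R before C ✓
(R, S): R before S ✓
(S, C): S before C ✓
(U, C): U before C ✓
(W, C): W before C ✓
(W, H): W before H ✓
(W, J): W before J ✓
(W, K): W before K ✓
(W, L): W before L ✓
(W, R): W before R ✓
(W, S): W before S ✓
(W, U): W before U ✓
Count: 24.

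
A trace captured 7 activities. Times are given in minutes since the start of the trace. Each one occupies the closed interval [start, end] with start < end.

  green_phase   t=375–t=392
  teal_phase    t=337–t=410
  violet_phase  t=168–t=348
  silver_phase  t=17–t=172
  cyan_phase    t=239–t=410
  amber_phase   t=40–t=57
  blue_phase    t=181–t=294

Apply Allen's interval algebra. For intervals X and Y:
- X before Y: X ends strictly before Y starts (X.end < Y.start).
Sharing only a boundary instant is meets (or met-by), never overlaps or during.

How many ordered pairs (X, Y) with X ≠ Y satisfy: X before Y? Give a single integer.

Checking all 42 ordered pairs for relation 'before'; matching pairs in alphabetical order:
(amber_phase, blue_phase): amber_phase before blue_phase ✓
(amber_phase, cyan_phase): amber_phase before cyan_phase ✓
(amber_phase, green_phase): amber_phase before green_phase ✓
(amber_phase, teal_phase): amber_phase before teal_phase ✓
(amber_phase, violet_phase): amber_phase before violet_phase ✓
(blue_phase, green_phase): blue_phase before green_phase ✓
(blue_phase, teal_phase): blue_phase before teal_phase ✓
(silver_phase, blue_phase): silver_phase before blue_phase ✓
(silver_phase, cyan_phase): silver_phase before cyan_phase ✓
(silver_phase, green_phase): silver_phase before green_phase ✓
(silver_phase, teal_phase): silver_phase before teal_phase ✓
(violet_phase, green_phase): violet_phase before green_phase ✓
Count: 12.

12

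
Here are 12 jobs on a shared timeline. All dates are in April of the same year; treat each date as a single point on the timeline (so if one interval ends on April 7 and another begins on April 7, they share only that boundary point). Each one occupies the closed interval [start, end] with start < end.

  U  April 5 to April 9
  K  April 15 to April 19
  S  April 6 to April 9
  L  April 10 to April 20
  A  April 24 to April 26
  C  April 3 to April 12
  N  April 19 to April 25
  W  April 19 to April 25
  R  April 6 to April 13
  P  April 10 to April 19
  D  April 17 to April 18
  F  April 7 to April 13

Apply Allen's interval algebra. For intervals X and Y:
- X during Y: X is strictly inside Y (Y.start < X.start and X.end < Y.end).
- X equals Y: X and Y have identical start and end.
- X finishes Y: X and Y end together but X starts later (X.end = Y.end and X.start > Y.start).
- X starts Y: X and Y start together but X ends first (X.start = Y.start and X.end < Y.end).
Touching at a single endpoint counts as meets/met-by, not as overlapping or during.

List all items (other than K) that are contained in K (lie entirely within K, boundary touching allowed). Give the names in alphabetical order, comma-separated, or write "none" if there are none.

D

Target K = [April 15, April 19].
A [April 24, April 26] → after → no.
C [April 3, April 12] → before → no.
D [April 17, April 18] → during → yes.
F [April 7, April 13] → before → no.
L [April 10, April 20] → contains → no.
N [April 19, April 25] → met-by → no.
P [April 10, April 19] → finished-by → no.
R [April 6, April 13] → before → no.
S [April 6, April 9] → before → no.
U [April 5, April 9] → before → no.
W [April 19, April 25] → met-by → no.
Result: D.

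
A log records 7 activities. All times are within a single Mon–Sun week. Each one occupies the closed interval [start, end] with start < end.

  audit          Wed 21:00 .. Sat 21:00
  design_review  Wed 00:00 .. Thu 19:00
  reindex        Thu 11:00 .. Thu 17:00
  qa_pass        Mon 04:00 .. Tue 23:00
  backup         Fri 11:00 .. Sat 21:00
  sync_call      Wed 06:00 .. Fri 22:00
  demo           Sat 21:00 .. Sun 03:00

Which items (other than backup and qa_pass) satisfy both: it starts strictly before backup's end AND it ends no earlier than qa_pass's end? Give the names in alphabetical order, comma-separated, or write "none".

Conditions: its start is strictly before backup's end (X.start < Sat 21:00) AND its end is no earlier than qa_pass's end (X.end >= Tue 23:00).
audit: start Wed 21:00 < Sat 21:00? ✓; end Sat 21:00 >= Tue 23:00? ✓ → yes.
demo: start Sat 21:00 < Sat 21:00? ✗; end Sun 03:00 >= Tue 23:00? ✓ → no.
design_review: start Wed 00:00 < Sat 21:00? ✓; end Thu 19:00 >= Tue 23:00? ✓ → yes.
reindex: start Thu 11:00 < Sat 21:00? ✓; end Thu 17:00 >= Tue 23:00? ✓ → yes.
sync_call: start Wed 06:00 < Sat 21:00? ✓; end Fri 22:00 >= Tue 23:00? ✓ → yes.
Result: audit, design_review, reindex, sync_call.

audit, design_review, reindex, sync_call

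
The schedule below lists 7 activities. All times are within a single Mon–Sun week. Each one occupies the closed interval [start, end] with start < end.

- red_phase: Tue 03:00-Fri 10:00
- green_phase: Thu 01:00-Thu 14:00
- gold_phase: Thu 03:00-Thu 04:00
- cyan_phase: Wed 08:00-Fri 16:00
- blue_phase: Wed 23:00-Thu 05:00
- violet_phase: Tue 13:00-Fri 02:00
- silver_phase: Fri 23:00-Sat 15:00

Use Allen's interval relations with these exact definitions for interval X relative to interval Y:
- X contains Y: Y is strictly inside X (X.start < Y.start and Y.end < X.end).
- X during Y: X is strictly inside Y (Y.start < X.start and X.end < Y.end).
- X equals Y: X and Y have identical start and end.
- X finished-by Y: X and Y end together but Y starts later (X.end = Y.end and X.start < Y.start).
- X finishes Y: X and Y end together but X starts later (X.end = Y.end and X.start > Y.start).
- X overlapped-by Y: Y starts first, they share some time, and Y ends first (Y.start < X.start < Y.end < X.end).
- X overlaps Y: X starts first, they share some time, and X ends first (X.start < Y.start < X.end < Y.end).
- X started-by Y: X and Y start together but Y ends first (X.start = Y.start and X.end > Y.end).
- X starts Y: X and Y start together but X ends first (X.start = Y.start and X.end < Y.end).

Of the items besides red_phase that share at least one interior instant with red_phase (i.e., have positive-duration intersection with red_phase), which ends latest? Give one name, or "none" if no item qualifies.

Target red_phase = [Tue 03:00, Fri 10:00].
blue_phase [Wed 23:00, Thu 05:00] → during → candidate.
cyan_phase [Wed 08:00, Fri 16:00] → overlapped-by → candidate.
gold_phase [Thu 03:00, Thu 04:00] → during → candidate.
green_phase [Thu 01:00, Thu 14:00] → during → candidate.
silver_phase [Fri 23:00, Sat 15:00] → after → excluded.
violet_phase [Tue 13:00, Fri 02:00] → during → candidate.
Among candidates, latest end is Fri 16:00 → cyan_phase.

cyan_phase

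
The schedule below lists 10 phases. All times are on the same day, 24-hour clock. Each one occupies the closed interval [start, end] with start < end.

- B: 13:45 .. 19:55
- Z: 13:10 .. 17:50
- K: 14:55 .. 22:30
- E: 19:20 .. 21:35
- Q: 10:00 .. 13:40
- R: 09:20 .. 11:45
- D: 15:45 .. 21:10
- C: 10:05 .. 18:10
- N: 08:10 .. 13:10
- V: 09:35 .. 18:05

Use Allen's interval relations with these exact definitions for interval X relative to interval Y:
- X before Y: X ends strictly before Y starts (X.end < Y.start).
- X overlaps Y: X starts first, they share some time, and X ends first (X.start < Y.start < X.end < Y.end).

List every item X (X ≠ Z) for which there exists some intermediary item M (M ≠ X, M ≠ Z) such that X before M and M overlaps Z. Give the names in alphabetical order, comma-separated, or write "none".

none

Target Z = [13:10, 17:50].
Intermediaries M with M overlaps Z: Q.
Via Q — items with X before Q: none.
Union: none.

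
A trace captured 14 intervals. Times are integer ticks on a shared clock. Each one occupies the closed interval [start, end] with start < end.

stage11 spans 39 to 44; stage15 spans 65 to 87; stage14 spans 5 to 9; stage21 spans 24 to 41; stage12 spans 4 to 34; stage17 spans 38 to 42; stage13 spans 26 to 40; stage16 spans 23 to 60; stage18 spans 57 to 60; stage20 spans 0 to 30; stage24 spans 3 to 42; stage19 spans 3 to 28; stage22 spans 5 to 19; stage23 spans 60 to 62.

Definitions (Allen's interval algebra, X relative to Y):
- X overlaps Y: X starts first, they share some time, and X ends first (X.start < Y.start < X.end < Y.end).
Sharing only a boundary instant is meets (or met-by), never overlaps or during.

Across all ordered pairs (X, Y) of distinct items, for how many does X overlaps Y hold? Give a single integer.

Checking all 182 ordered pairs for relation 'overlaps'; matching pairs in alphabetical order:
(stage12, stage13): stage12 overlaps stage13 ✓
(stage12, stage16): stage12 overlaps stage16 ✓
(stage12, stage21): stage12 overlaps stage21 ✓
(stage13, stage11): stage13 overlaps stage11 ✓
(stage13, stage17): stage13 overlaps stage17 ✓
(stage17, stage11): stage17 overlaps stage11 ✓
(stage19, stage12): stage19 overlaps stage12 ✓
(stage19, stage13): stage19 overlaps stage13 ✓
(stage19, stage16): stage19 overlaps stage16 ✓
(stage19, stage21): stage19 overlaps stage21 ✓
(stage20, stage12): stage20 overlaps stage12 ✓
(stage20, stage13): stage20 overlaps stage13 ✓
(stage20, stage16): stage20 overlaps stage16 ✓
(stage20, stage21): stage20 overlaps stage21 ✓
(stage20, stage24): stage20 overlaps stage24 ✓
(stage21, stage11): stage21 overlaps stage11 ✓
(stage21, stage17): stage21 overlaps stage17 ✓
(stage24, stage11): stage24 overlaps stage11 ✓
(stage24, stage16): stage24 overlaps stage16 ✓
Count: 19.

19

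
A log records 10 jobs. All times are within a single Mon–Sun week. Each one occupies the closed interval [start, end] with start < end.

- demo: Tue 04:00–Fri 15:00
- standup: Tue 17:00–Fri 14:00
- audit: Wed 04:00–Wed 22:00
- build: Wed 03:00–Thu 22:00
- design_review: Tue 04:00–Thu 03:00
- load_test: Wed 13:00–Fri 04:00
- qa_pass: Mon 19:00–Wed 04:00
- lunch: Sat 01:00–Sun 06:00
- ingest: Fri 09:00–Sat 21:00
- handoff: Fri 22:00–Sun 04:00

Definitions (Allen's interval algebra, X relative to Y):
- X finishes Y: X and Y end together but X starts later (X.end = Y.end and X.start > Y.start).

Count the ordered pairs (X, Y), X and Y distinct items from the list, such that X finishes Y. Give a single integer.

Checking all 90 ordered pairs for relation 'finishes'; matching pairs in alphabetical order:
No pair satisfies it.
Count: 0.

0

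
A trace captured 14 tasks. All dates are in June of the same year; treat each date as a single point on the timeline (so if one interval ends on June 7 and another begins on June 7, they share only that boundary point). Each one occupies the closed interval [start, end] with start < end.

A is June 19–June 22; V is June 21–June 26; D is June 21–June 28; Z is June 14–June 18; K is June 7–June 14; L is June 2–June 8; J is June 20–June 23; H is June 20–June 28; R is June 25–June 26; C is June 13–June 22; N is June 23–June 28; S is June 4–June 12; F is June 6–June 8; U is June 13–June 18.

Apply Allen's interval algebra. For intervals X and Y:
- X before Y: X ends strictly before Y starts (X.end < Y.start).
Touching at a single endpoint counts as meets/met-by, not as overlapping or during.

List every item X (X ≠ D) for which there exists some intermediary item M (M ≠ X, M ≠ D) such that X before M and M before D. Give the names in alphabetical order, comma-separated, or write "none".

F, L, S

Target D = [June 21, June 28].
Intermediaries M with M before D: F, K, L, S, U, Z.
Via F — items with X before F: none.
Via K — items with X before K: none.
Via L — items with X before L: none.
Via S — items with X before S: none.
Via U — items with X before U: F, L, S.
Via Z — items with X before Z: F, L, S.
Union: F, L, S.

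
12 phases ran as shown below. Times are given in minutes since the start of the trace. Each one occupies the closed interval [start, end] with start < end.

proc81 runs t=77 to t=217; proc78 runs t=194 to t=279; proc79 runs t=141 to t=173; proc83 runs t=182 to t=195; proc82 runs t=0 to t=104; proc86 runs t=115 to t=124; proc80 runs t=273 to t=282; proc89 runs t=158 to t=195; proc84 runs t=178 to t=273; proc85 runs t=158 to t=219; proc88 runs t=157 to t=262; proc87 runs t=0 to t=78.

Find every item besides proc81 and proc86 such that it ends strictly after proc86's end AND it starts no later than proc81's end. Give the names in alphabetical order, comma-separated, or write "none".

proc78, proc79, proc83, proc84, proc85, proc88, proc89

Conditions: its end is strictly after proc86's end (X.end > t=124) AND its start is no later than proc81's end (X.start <= t=217).
proc78: end t=279 > t=124? ✓; start t=194 <= t=217? ✓ → yes.
proc79: end t=173 > t=124? ✓; start t=141 <= t=217? ✓ → yes.
proc80: end t=282 > t=124? ✓; start t=273 <= t=217? ✗ → no.
proc82: end t=104 > t=124? ✗; start t=0 <= t=217? ✓ → no.
proc83: end t=195 > t=124? ✓; start t=182 <= t=217? ✓ → yes.
proc84: end t=273 > t=124? ✓; start t=178 <= t=217? ✓ → yes.
proc85: end t=219 > t=124? ✓; start t=158 <= t=217? ✓ → yes.
proc87: end t=78 > t=124? ✗; start t=0 <= t=217? ✓ → no.
proc88: end t=262 > t=124? ✓; start t=157 <= t=217? ✓ → yes.
proc89: end t=195 > t=124? ✓; start t=158 <= t=217? ✓ → yes.
Result: proc78, proc79, proc83, proc84, proc85, proc88, proc89.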